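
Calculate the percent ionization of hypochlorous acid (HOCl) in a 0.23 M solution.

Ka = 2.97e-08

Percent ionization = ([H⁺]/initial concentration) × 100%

Using Ka equilibrium: x² + Ka×x - Ka×C = 0. Solving: [H⁺] = 8.2635e-05. Percent = (8.2635e-05/0.23) × 100

Percent ionization = 0.0359%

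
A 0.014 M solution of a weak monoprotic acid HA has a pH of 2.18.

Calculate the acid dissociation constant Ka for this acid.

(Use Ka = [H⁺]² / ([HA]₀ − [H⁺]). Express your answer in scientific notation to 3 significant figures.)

[H⁺] = 10^(−pH) = 10^(−2.18) = 6.607e-03 M. For HA ⇌ H⁺ + A⁻, Ka = [H⁺][A⁻]/[HA] = [H⁺]² / ([HA]₀ − [H⁺]) = (6.607e-03)² / (0.014 − 6.607e-03) = 5.90e-03.

K_a = 5.90e-03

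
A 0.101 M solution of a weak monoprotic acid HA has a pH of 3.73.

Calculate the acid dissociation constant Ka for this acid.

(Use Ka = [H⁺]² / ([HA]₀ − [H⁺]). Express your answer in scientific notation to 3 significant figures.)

[H⁺] = 10^(−pH) = 10^(−3.73) = 1.862e-04 M. For HA ⇌ H⁺ + A⁻, Ka = [H⁺][A⁻]/[HA] = [H⁺]² / ([HA]₀ − [H⁺]) = (1.862e-04)² / (0.101 − 1.862e-04) = 3.44e-07.

K_a = 3.44e-07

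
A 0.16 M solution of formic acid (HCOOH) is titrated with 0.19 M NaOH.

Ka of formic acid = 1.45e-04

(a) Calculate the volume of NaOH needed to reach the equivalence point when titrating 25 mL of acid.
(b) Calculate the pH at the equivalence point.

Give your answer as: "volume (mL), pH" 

moles acid = 0.16 × 25/1000 = 0.004 mol; V_base = moles/0.19 × 1000 = 21.1 mL. At equivalence only the conjugate base is present: [A⁻] = 0.004/0.046 = 8.6857e-02 M. Kb = Kw/Ka = 6.90e-11; [OH⁻] = √(Kb × [A⁻]) = 2.4475e-06; pOH = 5.61; pH = 14 - pOH = 8.39.

V = 21.1 mL, pH = 8.39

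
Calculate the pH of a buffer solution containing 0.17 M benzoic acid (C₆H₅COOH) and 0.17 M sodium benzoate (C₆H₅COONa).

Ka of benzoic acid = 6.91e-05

pKa = -log(6.91e-05) = 4.16. pH = pKa + log([A⁻]/[HA]) = 4.16 + log(0.17/0.17)

pH = 4.16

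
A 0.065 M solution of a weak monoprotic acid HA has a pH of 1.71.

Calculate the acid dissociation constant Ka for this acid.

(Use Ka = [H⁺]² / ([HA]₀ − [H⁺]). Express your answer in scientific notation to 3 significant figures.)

[H⁺] = 10^(−pH) = 10^(−1.71) = 1.950e-02 M. For HA ⇌ H⁺ + A⁻, Ka = [H⁺][A⁻]/[HA] = [H⁺]² / ([HA]₀ − [H⁺]) = (1.950e-02)² / (0.065 − 1.950e-02) = 8.36e-03.

K_a = 8.36e-03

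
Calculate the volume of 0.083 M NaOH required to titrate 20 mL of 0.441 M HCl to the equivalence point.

At equivalence: moles acid = moles base. moles HCl = 0.441 × 20/1000 = 0.00882 mol. V_base = moles / 0.083 × 1000 = 106.3 mL.

V_{base} = 106.3 mL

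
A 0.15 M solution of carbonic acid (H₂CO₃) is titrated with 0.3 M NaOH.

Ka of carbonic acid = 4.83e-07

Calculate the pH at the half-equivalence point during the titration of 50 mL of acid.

At half-equivalence [HA] = [A⁻], so Henderson-Hasselbalch gives pH = pKa = -log(4.83e-07) = 6.32.

pH = pKa = 6.32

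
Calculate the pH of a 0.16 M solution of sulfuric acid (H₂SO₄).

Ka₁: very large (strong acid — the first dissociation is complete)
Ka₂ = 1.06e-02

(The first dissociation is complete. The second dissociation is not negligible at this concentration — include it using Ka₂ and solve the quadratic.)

First dissociation is complete: [H⁺]₀ = [HSO₄⁻]₀ = C = 0.16 M. Second dissociation HSO₄⁻ ⇌ H⁺ + SO₄²⁻: let x = [SO₄²⁻]. Ka₂ = (C + x)·x / (C − x) = 1.06e-02 → x² + (C + Ka₂)·x − Ka₂·C = 0 → x² + 0.17060·x − 1.696e-03 = 0. x = (−0.17060 + √(0.17060² + 4 × 1.696e-03)) / 2 = 9.4211e-03 M. [H⁺] = C + x = 0.16 + 9.4211e-03 = 1.6942e-01 M. pH = -log(1.6942e-01) = 0.77.

pH = 0.77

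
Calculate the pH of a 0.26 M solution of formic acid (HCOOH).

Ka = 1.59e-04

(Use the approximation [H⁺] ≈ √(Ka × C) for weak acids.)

[H⁺] = √(Ka × C) = √(1.59e-04 × 0.26) = 6.4296e-03. pH = -log(6.4296e-03)

pH = 2.19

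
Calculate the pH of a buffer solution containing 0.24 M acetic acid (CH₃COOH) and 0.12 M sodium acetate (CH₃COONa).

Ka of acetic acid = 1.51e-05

pKa = -log(1.51e-05) = 4.82. pH = pKa + log([A⁻]/[HA]) = 4.82 + log(0.12/0.24)

pH = 4.52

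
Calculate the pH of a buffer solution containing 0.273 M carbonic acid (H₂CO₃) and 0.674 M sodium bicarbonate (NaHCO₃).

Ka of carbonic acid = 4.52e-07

pKa = -log(4.52e-07) = 6.34. pH = pKa + log([A⁻]/[HA]) = 6.34 + log(0.674/0.273)

pH = 6.74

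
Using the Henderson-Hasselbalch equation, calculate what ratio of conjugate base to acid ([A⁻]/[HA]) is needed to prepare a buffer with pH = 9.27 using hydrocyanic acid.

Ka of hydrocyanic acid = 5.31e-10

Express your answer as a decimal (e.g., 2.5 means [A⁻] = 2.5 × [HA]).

pKa = -log(5.31e-10) = 9.2749. pH = pKa + log([A⁻]/[HA]), so log([A⁻]/[HA]) = pH − pKa = 9.27 − 9.2749 = -0.0049. [A⁻]/[HA] = 10^(-0.0049) = 0.989

[A⁻]/[HA] = 0.989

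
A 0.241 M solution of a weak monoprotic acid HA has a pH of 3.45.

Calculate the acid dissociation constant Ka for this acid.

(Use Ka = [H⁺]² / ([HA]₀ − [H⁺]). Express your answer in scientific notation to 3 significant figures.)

[H⁺] = 10^(−pH) = 10^(−3.45) = 3.548e-04 M. For HA ⇌ H⁺ + A⁻, Ka = [H⁺][A⁻]/[HA] = [H⁺]² / ([HA]₀ − [H⁺]) = (3.548e-04)² / (0.241 − 3.548e-04) = 5.23e-07.

K_a = 5.23e-07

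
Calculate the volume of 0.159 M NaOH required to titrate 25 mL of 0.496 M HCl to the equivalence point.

At equivalence: moles acid = moles base. moles HCl = 0.496 × 25/1000 = 0.0124 mol. V_base = moles / 0.159 × 1000 = 78.0 mL.

V_{base} = 78.0 mL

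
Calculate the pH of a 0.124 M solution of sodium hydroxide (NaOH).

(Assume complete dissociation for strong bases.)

[OH⁻] = 0.124 M for strong base. pOH = -log[OH⁻] = 0.91, pH = 14 - pOH

pH = 13.09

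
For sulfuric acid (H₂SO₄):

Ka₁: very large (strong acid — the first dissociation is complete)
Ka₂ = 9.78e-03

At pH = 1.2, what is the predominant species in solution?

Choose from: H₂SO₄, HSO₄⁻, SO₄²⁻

The first dissociation is complete, so H₂SO₄ itself is never the predominant species in water; pKa₂ = -log(9.78e-03) = 2.01. For a polyprotic acid the predominant species crosses at each pKa: below pKa_n the protonated form dominates, above it the deprotonated form does. At pH = 1.2, the predominant species is HSO₄⁻.

HSO₄⁻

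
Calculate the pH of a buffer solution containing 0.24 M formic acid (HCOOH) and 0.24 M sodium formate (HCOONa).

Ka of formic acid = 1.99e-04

pKa = -log(1.99e-04) = 3.70. pH = pKa + log([A⁻]/[HA]) = 3.70 + log(0.24/0.24)

pH = 3.70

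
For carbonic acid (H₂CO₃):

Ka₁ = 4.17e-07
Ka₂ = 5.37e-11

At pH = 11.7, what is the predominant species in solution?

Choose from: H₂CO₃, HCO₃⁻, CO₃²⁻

pKa₁ = 6.38, pKa₂ = 10.27. For a polyprotic acid the predominant species crosses at each pKa: below pKa_n the protonated form dominates, above it the deprotonated form does. At pH = 11.7, the predominant species is CO₃²⁻.

CO₃²⁻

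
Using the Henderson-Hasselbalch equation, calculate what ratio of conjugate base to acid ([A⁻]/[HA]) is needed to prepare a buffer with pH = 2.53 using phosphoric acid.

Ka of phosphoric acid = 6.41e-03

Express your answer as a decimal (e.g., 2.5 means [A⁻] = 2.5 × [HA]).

pKa = -log(6.41e-03) = 2.1931. pH = pKa + log([A⁻]/[HA]), so log([A⁻]/[HA]) = pH − pKa = 2.53 − 2.1931 = 0.3369. [A⁻]/[HA] = 10^(0.3369) = 2.17

[A⁻]/[HA] = 2.17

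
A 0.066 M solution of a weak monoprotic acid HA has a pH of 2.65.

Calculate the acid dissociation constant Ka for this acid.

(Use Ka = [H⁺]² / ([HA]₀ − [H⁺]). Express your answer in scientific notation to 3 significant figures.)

[H⁺] = 10^(−pH) = 10^(−2.65) = 2.239e-03 M. For HA ⇌ H⁺ + A⁻, Ka = [H⁺][A⁻]/[HA] = [H⁺]² / ([HA]₀ − [H⁺]) = (2.239e-03)² / (0.066 − 2.239e-03) = 7.86e-05.

K_a = 7.86e-05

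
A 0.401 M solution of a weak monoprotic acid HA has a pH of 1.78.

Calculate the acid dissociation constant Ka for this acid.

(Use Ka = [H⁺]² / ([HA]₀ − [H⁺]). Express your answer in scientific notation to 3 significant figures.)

[H⁺] = 10^(−pH) = 10^(−1.78) = 1.660e-02 M. For HA ⇌ H⁺ + A⁻, Ka = [H⁺][A⁻]/[HA] = [H⁺]² / ([HA]₀ − [H⁺]) = (1.660e-02)² / (0.401 − 1.660e-02) = 7.16e-04.

K_a = 7.16e-04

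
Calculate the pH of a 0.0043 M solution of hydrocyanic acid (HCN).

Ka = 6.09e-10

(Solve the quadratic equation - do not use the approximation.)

x² + Ka×x - Ka×C = 0. Using quadratic formula: [H⁺] = 1.6179e-06

pH = 5.79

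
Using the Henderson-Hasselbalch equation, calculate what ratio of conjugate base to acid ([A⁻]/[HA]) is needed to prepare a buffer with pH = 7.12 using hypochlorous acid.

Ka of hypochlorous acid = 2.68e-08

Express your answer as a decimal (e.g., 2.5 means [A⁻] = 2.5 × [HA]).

pKa = -log(2.68e-08) = 7.5719. pH = pKa + log([A⁻]/[HA]), so log([A⁻]/[HA]) = pH − pKa = 7.12 − 7.5719 = -0.4519. [A⁻]/[HA] = 10^(-0.4519) = 0.353

[A⁻]/[HA] = 0.353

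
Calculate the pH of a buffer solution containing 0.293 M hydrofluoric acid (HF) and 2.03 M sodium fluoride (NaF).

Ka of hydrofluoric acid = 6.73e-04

pKa = -log(6.73e-04) = 3.17. pH = pKa + log([A⁻]/[HA]) = 3.17 + log(2.03/0.293)

pH = 4.01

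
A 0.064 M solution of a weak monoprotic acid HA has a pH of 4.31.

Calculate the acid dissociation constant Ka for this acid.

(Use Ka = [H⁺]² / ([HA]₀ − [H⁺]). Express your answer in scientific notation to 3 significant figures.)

[H⁺] = 10^(−pH) = 10^(−4.31) = 4.898e-05 M. For HA ⇌ H⁺ + A⁻, Ka = [H⁺][A⁻]/[HA] = [H⁺]² / ([HA]₀ − [H⁺]) = (4.898e-05)² / (0.064 − 4.898e-05) = 3.75e-08.

K_a = 3.75e-08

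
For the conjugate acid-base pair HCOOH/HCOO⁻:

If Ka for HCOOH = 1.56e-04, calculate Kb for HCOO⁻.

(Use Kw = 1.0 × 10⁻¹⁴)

For a conjugate pair Ka × Kb = Kw, so Kb = Kw/Ka = 1.0 × 10⁻¹⁴ / 1.56e-04 = 6.41e-11.

K_b = 6.41e-11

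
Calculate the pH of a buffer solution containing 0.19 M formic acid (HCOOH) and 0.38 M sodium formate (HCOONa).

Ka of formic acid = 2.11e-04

pKa = -log(2.11e-04) = 3.68. pH = pKa + log([A⁻]/[HA]) = 3.68 + log(0.38/0.19)

pH = 3.98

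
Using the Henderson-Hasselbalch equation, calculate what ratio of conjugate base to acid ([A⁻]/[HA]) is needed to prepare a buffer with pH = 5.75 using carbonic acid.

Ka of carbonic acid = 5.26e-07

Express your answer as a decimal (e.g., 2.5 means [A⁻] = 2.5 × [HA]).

pKa = -log(5.26e-07) = 6.2790. pH = pKa + log([A⁻]/[HA]), so log([A⁻]/[HA]) = pH − pKa = 5.75 − 6.2790 = -0.5290. [A⁻]/[HA] = 10^(-0.5290) = 0.296

[A⁻]/[HA] = 0.296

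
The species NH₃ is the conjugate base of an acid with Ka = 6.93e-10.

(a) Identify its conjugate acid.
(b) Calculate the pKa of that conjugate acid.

(a) The conjugate acid is formed by adding one H⁺ to NH₃, giving NH₄⁺. (b) pKa = -log(Ka) = -log(6.93e-10) = 9.16.

Conjugate acid: NH₄⁺; pK_a = 9.16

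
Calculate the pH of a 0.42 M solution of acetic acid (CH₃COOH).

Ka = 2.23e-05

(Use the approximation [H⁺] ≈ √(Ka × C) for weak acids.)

[H⁺] = √(Ka × C) = √(2.23e-05 × 0.42) = 3.0604e-03. pH = -log(3.0604e-03)

pH = 2.51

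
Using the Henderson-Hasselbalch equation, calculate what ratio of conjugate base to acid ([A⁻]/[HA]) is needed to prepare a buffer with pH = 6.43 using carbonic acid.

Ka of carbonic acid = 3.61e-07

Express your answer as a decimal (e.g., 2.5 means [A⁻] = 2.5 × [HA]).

pKa = -log(3.61e-07) = 6.4425. pH = pKa + log([A⁻]/[HA]), so log([A⁻]/[HA]) = pH − pKa = 6.43 − 6.4425 = -0.0125. [A⁻]/[HA] = 10^(-0.0125) = 0.972

[A⁻]/[HA] = 0.972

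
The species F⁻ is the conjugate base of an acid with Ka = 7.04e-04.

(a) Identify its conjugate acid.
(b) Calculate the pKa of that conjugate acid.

(a) The conjugate acid is formed by adding one H⁺ to F⁻, giving HF. (b) pKa = -log(Ka) = -log(7.04e-04) = 3.15.

Conjugate acid: HF; pK_a = 3.15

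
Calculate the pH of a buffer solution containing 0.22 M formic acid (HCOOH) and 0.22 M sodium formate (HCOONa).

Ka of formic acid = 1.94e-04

pKa = -log(1.94e-04) = 3.71. pH = pKa + log([A⁻]/[HA]) = 3.71 + log(0.22/0.22)

pH = 3.71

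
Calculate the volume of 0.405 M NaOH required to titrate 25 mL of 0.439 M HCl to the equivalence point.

At equivalence: moles acid = moles base. moles HCl = 0.439 × 25/1000 = 0.01098 mol. V_base = moles / 0.405 × 1000 = 27.1 mL.

V_{base} = 27.1 mL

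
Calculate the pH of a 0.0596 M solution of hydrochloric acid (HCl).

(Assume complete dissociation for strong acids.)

[H⁺] = 0.0596 M for strong acid. pH = -log[H⁺] = -log(0.0596)

pH = 1.22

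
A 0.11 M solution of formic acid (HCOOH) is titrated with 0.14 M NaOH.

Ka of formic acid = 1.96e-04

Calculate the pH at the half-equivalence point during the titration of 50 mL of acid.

At half-equivalence [HA] = [A⁻], so Henderson-Hasselbalch gives pH = pKa = -log(1.96e-04) = 3.71.

pH = pKa = 3.71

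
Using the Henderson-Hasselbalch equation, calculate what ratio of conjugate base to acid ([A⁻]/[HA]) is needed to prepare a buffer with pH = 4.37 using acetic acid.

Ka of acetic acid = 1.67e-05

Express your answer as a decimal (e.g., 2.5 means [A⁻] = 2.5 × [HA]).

pKa = -log(1.67e-05) = 4.7773. pH = pKa + log([A⁻]/[HA]), so log([A⁻]/[HA]) = pH − pKa = 4.37 − 4.7773 = -0.4073. [A⁻]/[HA] = 10^(-0.4073) = 0.391

[A⁻]/[HA] = 0.391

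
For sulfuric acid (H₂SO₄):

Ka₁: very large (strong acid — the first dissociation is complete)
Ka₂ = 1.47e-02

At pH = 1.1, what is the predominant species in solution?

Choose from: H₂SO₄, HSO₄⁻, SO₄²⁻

The first dissociation is complete, so H₂SO₄ itself is never the predominant species in water; pKa₂ = -log(1.47e-02) = 1.83. For a polyprotic acid the predominant species crosses at each pKa: below pKa_n the protonated form dominates, above it the deprotonated form does. At pH = 1.1, the predominant species is HSO₄⁻.

HSO₄⁻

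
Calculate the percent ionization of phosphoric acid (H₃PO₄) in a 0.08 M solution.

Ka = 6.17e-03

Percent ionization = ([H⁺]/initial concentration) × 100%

Using Ka equilibrium: x² + Ka×x - Ka×C = 0. Solving: [H⁺] = 1.9345e-02. Percent = (1.9345e-02/0.08) × 100

Percent ionization = 24.2%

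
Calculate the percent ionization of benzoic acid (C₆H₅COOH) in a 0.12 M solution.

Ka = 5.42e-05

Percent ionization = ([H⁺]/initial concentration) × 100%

Using Ka equilibrium: x² + Ka×x - Ka×C = 0. Solving: [H⁺] = 2.5233e-03. Percent = (2.5233e-03/0.12) × 100

Percent ionization = 2.1%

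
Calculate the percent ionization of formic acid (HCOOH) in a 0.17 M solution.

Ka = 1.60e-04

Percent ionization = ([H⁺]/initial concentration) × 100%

Using Ka equilibrium: x² + Ka×x - Ka×C = 0. Solving: [H⁺] = 5.1360e-03. Percent = (5.1360e-03/0.17) × 100

Percent ionization = 3.02%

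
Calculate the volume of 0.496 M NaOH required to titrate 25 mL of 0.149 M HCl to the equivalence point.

At equivalence: moles acid = moles base. moles HCl = 0.149 × 25/1000 = 0.003725 mol. V_base = moles / 0.496 × 1000 = 7.5 mL.

V_{base} = 7.5 mL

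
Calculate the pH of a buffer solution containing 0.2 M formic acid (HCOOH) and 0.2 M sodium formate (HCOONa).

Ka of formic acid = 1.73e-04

pKa = -log(1.73e-04) = 3.76. pH = pKa + log([A⁻]/[HA]) = 3.76 + log(0.2/0.2)

pH = 3.76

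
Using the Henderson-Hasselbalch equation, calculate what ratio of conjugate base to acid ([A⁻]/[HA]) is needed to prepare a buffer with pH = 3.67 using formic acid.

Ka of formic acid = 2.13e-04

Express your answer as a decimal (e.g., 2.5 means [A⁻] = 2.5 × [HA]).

pKa = -log(2.13e-04) = 3.6716. pH = pKa + log([A⁻]/[HA]), so log([A⁻]/[HA]) = pH − pKa = 3.67 − 3.6716 = -0.0016. [A⁻]/[HA] = 10^(-0.0016) = 0.996

[A⁻]/[HA] = 0.996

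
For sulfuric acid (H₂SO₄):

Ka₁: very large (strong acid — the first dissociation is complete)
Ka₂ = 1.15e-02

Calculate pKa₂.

pKa₂ = -log(Ka₂) = -log(1.15e-02) = 1.94.

pK_{a2} = 1.94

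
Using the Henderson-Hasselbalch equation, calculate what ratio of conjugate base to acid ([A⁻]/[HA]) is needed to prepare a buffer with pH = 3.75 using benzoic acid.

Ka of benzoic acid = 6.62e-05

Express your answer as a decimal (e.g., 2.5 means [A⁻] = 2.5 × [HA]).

pKa = -log(6.62e-05) = 4.1791. pH = pKa + log([A⁻]/[HA]), so log([A⁻]/[HA]) = pH − pKa = 3.75 − 4.1791 = -0.4291. [A⁻]/[HA] = 10^(-0.4291) = 0.372

[A⁻]/[HA] = 0.372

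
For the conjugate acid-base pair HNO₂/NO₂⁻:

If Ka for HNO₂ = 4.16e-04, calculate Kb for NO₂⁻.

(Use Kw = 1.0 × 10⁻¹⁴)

For a conjugate pair Ka × Kb = Kw, so Kb = Kw/Ka = 1.0 × 10⁻¹⁴ / 4.16e-04 = 2.40e-11.

K_b = 2.40e-11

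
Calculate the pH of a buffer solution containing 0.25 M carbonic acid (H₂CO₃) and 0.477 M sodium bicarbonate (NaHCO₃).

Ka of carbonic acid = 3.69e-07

pKa = -log(3.69e-07) = 6.43. pH = pKa + log([A⁻]/[HA]) = 6.43 + log(0.477/0.25)

pH = 6.71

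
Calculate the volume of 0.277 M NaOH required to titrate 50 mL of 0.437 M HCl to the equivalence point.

At equivalence: moles acid = moles base. moles HCl = 0.437 × 50/1000 = 0.02185 mol. V_base = moles / 0.277 × 1000 = 78.9 mL.

V_{base} = 78.9 mL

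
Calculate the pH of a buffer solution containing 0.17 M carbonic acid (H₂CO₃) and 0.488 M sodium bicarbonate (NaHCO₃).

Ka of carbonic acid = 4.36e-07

pKa = -log(4.36e-07) = 6.36. pH = pKa + log([A⁻]/[HA]) = 6.36 + log(0.488/0.17)

pH = 6.82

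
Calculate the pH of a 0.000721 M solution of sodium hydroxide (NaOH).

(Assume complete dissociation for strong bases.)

[OH⁻] = 0.000721 M for strong base. pOH = -log[OH⁻] = 3.14, pH = 14 - pOH

pH = 10.86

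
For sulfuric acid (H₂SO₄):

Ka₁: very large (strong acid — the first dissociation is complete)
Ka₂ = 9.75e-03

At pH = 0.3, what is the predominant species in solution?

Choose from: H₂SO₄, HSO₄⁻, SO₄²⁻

The first dissociation is complete, so H₂SO₄ itself is never the predominant species in water; pKa₂ = -log(9.75e-03) = 2.01. For a polyprotic acid the predominant species crosses at each pKa: below pKa_n the protonated form dominates, above it the deprotonated form does. At pH = 0.3, the predominant species is HSO₄⁻.

HSO₄⁻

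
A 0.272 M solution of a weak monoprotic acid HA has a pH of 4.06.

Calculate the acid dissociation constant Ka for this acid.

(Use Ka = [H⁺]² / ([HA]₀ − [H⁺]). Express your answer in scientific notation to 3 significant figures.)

[H⁺] = 10^(−pH) = 10^(−4.06) = 8.710e-05 M. For HA ⇌ H⁺ + A⁻, Ka = [H⁺][A⁻]/[HA] = [H⁺]² / ([HA]₀ − [H⁺]) = (8.710e-05)² / (0.272 − 8.710e-05) = 2.79e-08.

K_a = 2.79e-08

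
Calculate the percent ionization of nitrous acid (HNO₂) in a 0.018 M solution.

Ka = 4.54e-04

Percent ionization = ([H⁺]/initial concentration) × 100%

Using Ka equilibrium: x² + Ka×x - Ka×C = 0. Solving: [H⁺] = 2.6407e-03. Percent = (2.6407e-03/0.018) × 100

Percent ionization = 14.7%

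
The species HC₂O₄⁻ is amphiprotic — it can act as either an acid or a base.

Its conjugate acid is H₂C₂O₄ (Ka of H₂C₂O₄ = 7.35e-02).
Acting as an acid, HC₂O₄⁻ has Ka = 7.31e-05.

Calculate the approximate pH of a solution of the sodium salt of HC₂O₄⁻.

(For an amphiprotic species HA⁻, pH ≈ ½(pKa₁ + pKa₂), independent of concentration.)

pKa₁ = -log(7.35e-02) = 1.13; pKa₂ = -log(7.31e-05) = 4.14. For an amphiprotic species, pH ≈ ½(pKa₁ + pKa₂) = ½(1.13 + 4.14) = 2.63.

pH = 2.63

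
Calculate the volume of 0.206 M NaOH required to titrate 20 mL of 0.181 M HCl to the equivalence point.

At equivalence: moles acid = moles base. moles HCl = 0.181 × 20/1000 = 0.00362 mol. V_base = moles / 0.206 × 1000 = 17.6 mL.

V_{base} = 17.6 mL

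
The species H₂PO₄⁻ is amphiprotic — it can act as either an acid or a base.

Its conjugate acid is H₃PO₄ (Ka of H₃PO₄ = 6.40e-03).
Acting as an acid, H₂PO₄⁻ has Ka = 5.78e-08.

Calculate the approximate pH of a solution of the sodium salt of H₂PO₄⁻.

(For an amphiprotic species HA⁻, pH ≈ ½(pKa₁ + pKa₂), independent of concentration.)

pKa₁ = -log(6.40e-03) = 2.19; pKa₂ = -log(5.78e-08) = 7.24. For an amphiprotic species, pH ≈ ½(pKa₁ + pKa₂) = ½(2.19 + 7.24) = 4.72.

pH = 4.72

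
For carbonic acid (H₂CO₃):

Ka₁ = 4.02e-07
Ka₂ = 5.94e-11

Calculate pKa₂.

pKa₂ = -log(Ka₂) = -log(5.94e-11) = 10.23.

pK_{a2} = 10.23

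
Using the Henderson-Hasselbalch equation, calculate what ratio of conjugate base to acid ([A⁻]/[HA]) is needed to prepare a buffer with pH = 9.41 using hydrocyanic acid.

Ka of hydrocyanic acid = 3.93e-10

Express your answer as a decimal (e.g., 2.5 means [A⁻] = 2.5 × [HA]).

pKa = -log(3.93e-10) = 9.4056. pH = pKa + log([A⁻]/[HA]), so log([A⁻]/[HA]) = pH − pKa = 9.41 − 9.4056 = 0.0044. [A⁻]/[HA] = 10^(0.0044) = 1.01

[A⁻]/[HA] = 1.01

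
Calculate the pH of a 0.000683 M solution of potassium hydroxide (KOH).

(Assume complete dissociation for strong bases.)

[OH⁻] = 0.000683 M for strong base. pOH = -log[OH⁻] = 3.17, pH = 14 - pOH

pH = 10.83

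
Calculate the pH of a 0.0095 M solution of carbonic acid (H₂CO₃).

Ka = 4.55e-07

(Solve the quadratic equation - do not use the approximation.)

x² + Ka×x - Ka×C = 0. Using quadratic formula: [H⁺] = 6.5519e-05

pH = 4.18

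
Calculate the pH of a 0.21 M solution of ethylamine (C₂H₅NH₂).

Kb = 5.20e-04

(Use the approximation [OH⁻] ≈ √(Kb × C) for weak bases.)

[OH⁻] = √(Kb × C) = √(5.20e-04 × 0.21) = 1.0450e-02. pOH = 1.98, pH = 14 - pOH

pH = 12.02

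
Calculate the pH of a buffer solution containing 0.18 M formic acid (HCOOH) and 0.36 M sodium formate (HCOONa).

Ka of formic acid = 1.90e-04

pKa = -log(1.90e-04) = 3.72. pH = pKa + log([A⁻]/[HA]) = 3.72 + log(0.36/0.18)

pH = 4.02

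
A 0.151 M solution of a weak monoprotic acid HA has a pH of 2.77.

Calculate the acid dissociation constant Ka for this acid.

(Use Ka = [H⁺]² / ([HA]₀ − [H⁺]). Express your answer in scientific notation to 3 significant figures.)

[H⁺] = 10^(−pH) = 10^(−2.77) = 1.698e-03 M. For HA ⇌ H⁺ + A⁻, Ka = [H⁺][A⁻]/[HA] = [H⁺]² / ([HA]₀ − [H⁺]) = (1.698e-03)² / (0.151 − 1.698e-03) = 1.93e-05.

K_a = 1.93e-05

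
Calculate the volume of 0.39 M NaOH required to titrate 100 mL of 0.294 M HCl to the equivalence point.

At equivalence: moles acid = moles base. moles HCl = 0.294 × 100/1000 = 0.0294 mol. V_base = moles / 0.39 × 1000 = 75.4 mL.

V_{base} = 75.4 mL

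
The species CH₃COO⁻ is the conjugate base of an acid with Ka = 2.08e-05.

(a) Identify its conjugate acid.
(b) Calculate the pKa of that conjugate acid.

(a) The conjugate acid is formed by adding one H⁺ to CH₃COO⁻, giving CH₃COOH. (b) pKa = -log(Ka) = -log(2.08e-05) = 4.68.

Conjugate acid: CH₃COOH; pK_a = 4.68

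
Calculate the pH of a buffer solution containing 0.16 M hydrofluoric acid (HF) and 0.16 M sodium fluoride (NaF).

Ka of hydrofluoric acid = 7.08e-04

pKa = -log(7.08e-04) = 3.15. pH = pKa + log([A⁻]/[HA]) = 3.15 + log(0.16/0.16)

pH = 3.15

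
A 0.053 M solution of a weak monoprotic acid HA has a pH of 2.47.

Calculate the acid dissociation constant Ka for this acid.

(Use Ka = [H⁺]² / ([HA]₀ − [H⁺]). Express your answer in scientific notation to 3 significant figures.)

[H⁺] = 10^(−pH) = 10^(−2.47) = 3.388e-03 M. For HA ⇌ H⁺ + A⁻, Ka = [H⁺][A⁻]/[HA] = [H⁺]² / ([HA]₀ − [H⁺]) = (3.388e-03)² / (0.053 − 3.388e-03) = 2.31e-04.

K_a = 2.31e-04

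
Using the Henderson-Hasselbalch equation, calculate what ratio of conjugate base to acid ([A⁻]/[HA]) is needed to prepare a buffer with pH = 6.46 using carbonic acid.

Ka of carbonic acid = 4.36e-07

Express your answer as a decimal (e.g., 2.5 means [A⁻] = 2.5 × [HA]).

pKa = -log(4.36e-07) = 6.3605. pH = pKa + log([A⁻]/[HA]), so log([A⁻]/[HA]) = pH − pKa = 6.46 − 6.3605 = 0.0995. [A⁻]/[HA] = 10^(0.0995) = 1.26

[A⁻]/[HA] = 1.26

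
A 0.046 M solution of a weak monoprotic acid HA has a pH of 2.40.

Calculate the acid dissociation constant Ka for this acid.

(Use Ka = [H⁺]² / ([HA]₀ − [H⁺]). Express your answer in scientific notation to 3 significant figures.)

[H⁺] = 10^(−pH) = 10^(−2.40) = 3.981e-03 M. For HA ⇌ H⁺ + A⁻, Ka = [H⁺][A⁻]/[HA] = [H⁺]² / ([HA]₀ − [H⁺]) = (3.981e-03)² / (0.046 − 3.981e-03) = 3.77e-04.

K_a = 3.77e-04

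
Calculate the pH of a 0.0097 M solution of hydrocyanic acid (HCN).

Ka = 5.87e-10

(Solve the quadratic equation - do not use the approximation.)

x² + Ka×x - Ka×C = 0. Using quadratic formula: [H⁺] = 2.3859e-06

pH = 5.62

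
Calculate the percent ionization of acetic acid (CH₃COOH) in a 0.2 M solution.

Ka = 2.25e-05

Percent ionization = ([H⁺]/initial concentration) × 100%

Using Ka equilibrium: x² + Ka×x - Ka×C = 0. Solving: [H⁺] = 2.1101e-03. Percent = (2.1101e-03/0.2) × 100

Percent ionization = 1.06%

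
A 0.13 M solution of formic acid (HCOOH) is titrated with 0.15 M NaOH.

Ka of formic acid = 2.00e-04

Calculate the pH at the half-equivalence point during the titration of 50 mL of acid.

At half-equivalence [HA] = [A⁻], so Henderson-Hasselbalch gives pH = pKa = -log(2.00e-04) = 3.70.

pH = pKa = 3.70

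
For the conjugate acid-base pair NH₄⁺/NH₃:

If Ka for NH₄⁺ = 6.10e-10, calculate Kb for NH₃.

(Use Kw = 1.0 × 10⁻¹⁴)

For a conjugate pair Ka × Kb = Kw, so Kb = Kw/Ka = 1.0 × 10⁻¹⁴ / 6.10e-10 = 1.64e-05.

K_b = 1.64e-05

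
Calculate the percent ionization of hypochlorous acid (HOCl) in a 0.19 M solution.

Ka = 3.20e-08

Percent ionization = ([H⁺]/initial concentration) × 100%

Using Ka equilibrium: x² + Ka×x - Ka×C = 0. Solving: [H⁺] = 7.7958e-05. Percent = (7.7958e-05/0.19) × 100

Percent ionization = 0.041%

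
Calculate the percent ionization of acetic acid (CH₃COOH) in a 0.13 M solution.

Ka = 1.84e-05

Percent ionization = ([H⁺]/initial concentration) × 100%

Using Ka equilibrium: x² + Ka×x - Ka×C = 0. Solving: [H⁺] = 1.5374e-03. Percent = (1.5374e-03/0.13) × 100

Percent ionization = 1.18%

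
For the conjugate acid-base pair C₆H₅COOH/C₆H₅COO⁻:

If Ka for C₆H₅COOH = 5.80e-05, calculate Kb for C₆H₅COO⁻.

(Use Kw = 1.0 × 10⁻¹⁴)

For a conjugate pair Ka × Kb = Kw, so Kb = Kw/Ka = 1.0 × 10⁻¹⁴ / 5.80e-05 = 1.72e-10.

K_b = 1.72e-10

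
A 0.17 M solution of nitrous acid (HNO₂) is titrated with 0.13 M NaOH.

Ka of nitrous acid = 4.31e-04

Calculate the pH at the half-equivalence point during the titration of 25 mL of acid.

At half-equivalence [HA] = [A⁻], so Henderson-Hasselbalch gives pH = pKa = -log(4.31e-04) = 3.37.

pH = pKa = 3.37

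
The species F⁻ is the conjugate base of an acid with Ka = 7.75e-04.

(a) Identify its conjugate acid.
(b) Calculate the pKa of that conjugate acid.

(a) The conjugate acid is formed by adding one H⁺ to F⁻, giving HF. (b) pKa = -log(Ka) = -log(7.75e-04) = 3.11.

Conjugate acid: HF; pK_a = 3.11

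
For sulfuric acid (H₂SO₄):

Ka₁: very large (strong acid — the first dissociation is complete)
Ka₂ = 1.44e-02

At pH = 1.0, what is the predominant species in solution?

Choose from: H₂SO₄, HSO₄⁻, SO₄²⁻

The first dissociation is complete, so H₂SO₄ itself is never the predominant species in water; pKa₂ = -log(1.44e-02) = 1.84. For a polyprotic acid the predominant species crosses at each pKa: below pKa_n the protonated form dominates, above it the deprotonated form does. At pH = 1.0, the predominant species is HSO₄⁻.

HSO₄⁻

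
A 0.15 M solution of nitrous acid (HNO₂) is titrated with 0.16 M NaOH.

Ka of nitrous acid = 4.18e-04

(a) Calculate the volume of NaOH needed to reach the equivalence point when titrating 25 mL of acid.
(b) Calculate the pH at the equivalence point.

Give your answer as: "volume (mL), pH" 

moles acid = 0.15 × 25/1000 = 0.00375 mol; V_base = moles/0.16 × 1000 = 23.4 mL. At equivalence only the conjugate base is present: [A⁻] = 0.00375/0.048 = 7.7419e-02 M. Kb = Kw/Ka = 2.39e-11; [OH⁻] = √(Kb × [A⁻]) = 1.3609e-06; pOH = 5.87; pH = 14 - pOH = 8.13.

V = 23.4 mL, pH = 8.13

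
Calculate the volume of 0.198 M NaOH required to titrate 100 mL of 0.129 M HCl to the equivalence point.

At equivalence: moles acid = moles base. moles HCl = 0.129 × 100/1000 = 0.0129 mol. V_base = moles / 0.198 × 1000 = 65.2 mL.

V_{base} = 65.2 mL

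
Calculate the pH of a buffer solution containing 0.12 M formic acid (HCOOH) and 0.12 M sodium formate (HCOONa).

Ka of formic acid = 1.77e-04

pKa = -log(1.77e-04) = 3.75. pH = pKa + log([A⁻]/[HA]) = 3.75 + log(0.12/0.12)

pH = 3.75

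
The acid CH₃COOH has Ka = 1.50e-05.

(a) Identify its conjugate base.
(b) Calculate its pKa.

(a) The conjugate base is formed by removing one H⁺ from CH₃COOH, giving CH₃COO⁻. (b) pKa = -log(Ka) = -log(1.50e-05) = 4.82.

Conjugate base: CH₃COO⁻; pK_a = 4.82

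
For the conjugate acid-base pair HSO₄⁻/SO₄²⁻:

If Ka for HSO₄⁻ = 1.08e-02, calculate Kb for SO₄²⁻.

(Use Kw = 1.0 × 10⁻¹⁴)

For a conjugate pair Ka × Kb = Kw, so Kb = Kw/Ka = 1.0 × 10⁻¹⁴ / 1.08e-02 = 9.26e-13.

K_b = 9.26e-13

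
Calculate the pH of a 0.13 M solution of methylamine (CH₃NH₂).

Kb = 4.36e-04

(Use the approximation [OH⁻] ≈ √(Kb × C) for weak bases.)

[OH⁻] = √(Kb × C) = √(4.36e-04 × 0.13) = 7.5286e-03. pOH = 2.12, pH = 14 - pOH

pH = 11.88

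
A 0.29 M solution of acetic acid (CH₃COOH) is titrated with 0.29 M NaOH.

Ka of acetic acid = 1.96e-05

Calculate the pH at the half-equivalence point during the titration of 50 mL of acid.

At half-equivalence [HA] = [A⁻], so Henderson-Hasselbalch gives pH = pKa = -log(1.96e-05) = 4.71.

pH = pKa = 4.71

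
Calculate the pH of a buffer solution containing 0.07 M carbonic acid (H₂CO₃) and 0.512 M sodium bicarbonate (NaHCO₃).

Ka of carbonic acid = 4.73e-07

pKa = -log(4.73e-07) = 6.33. pH = pKa + log([A⁻]/[HA]) = 6.33 + log(0.512/0.07)

pH = 7.19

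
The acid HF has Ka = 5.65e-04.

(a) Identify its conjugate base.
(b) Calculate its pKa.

(a) The conjugate base is formed by removing one H⁺ from HF, giving F⁻. (b) pKa = -log(Ka) = -log(5.65e-04) = 3.25.

Conjugate base: F⁻; pK_a = 3.25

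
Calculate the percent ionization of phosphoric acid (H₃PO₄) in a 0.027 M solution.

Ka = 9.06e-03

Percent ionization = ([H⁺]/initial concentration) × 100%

Using Ka equilibrium: x² + Ka×x - Ka×C = 0. Solving: [H⁺] = 1.1753e-02. Percent = (1.1753e-02/0.027) × 100

Percent ionization = 43.5%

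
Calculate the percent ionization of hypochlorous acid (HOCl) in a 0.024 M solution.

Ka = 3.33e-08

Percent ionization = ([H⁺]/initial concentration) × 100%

Using Ka equilibrium: x² + Ka×x - Ka×C = 0. Solving: [H⁺] = 2.8253e-05. Percent = (2.8253e-05/0.024) × 100

Percent ionization = 0.118%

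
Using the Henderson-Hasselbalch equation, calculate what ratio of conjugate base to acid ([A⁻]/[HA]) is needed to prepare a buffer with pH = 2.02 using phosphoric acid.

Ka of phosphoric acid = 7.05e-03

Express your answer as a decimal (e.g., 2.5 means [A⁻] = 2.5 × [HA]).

pKa = -log(7.05e-03) = 2.1518. pH = pKa + log([A⁻]/[HA]), so log([A⁻]/[HA]) = pH − pKa = 2.02 − 2.1518 = -0.1318. [A⁻]/[HA] = 10^(-0.1318) = 0.738

[A⁻]/[HA] = 0.738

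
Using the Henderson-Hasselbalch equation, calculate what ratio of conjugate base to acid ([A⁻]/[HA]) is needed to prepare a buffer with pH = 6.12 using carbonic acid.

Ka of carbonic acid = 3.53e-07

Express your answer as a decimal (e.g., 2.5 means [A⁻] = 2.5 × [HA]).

pKa = -log(3.53e-07) = 6.4522. pH = pKa + log([A⁻]/[HA]), so log([A⁻]/[HA]) = pH − pKa = 6.12 − 6.4522 = -0.3322. [A⁻]/[HA] = 10^(-0.3322) = 0.465

[A⁻]/[HA] = 0.465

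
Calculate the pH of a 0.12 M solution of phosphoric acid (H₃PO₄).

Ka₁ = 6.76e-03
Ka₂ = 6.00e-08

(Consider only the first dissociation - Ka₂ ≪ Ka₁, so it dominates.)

First dissociation dominates. From Ka₁ = [H⁺][HA⁻]/[H₂A], x² + Ka₁·x − Ka₁·C = 0 with C = 0.12 M and Ka₁ = 6.76e-03. Solving: [H⁺] = (−Ka₁ + √(Ka₁² + 4·Ka₁·C)) / 2 = 2.5301e-02 M. pH = -log(2.5301e-02) = 1.60.

pH = 1.60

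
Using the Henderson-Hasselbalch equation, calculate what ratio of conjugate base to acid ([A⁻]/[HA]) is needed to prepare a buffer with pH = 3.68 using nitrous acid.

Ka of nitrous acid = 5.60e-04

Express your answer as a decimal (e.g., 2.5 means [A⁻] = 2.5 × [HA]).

pKa = -log(5.60e-04) = 3.2518. pH = pKa + log([A⁻]/[HA]), so log([A⁻]/[HA]) = pH − pKa = 3.68 − 3.2518 = 0.4282. [A⁻]/[HA] = 10^(0.4282) = 2.68

[A⁻]/[HA] = 2.68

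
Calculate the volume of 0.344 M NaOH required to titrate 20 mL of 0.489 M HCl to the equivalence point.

At equivalence: moles acid = moles base. moles HCl = 0.489 × 20/1000 = 0.00978 mol. V_base = moles / 0.344 × 1000 = 28.4 mL.

V_{base} = 28.4 mL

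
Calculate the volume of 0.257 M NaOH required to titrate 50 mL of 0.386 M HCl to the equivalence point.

At equivalence: moles acid = moles base. moles HCl = 0.386 × 50/1000 = 0.0193 mol. V_base = moles / 0.257 × 1000 = 75.1 mL.

V_{base} = 75.1 mL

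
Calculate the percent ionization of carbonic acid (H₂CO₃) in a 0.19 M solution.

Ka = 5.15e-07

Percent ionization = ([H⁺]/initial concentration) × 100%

Using Ka equilibrium: x² + Ka×x - Ka×C = 0. Solving: [H⁺] = 3.1255e-04. Percent = (3.1255e-04/0.19) × 100

Percent ionization = 0.165%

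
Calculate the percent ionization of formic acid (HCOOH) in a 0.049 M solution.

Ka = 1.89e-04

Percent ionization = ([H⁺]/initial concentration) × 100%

Using Ka equilibrium: x² + Ka×x - Ka×C = 0. Solving: [H⁺] = 2.9502e-03. Percent = (2.9502e-03/0.049) × 100

Percent ionization = 6.02%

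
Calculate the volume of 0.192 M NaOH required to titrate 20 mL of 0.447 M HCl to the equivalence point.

At equivalence: moles acid = moles base. moles HCl = 0.447 × 20/1000 = 0.00894 mol. V_base = moles / 0.192 × 1000 = 46.6 mL.

V_{base} = 46.6 mL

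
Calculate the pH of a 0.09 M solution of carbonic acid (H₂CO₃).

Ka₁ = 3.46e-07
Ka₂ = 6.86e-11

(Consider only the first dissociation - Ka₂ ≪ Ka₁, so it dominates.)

First dissociation dominates. From Ka₁ = [H⁺][HA⁻]/[H₂A], x² + Ka₁·x − Ka₁·C = 0 with C = 0.09 M and Ka₁ = 3.46e-07. Solving: [H⁺] = (−Ka₁ + √(Ka₁² + 4·Ka₁·C)) / 2 = 1.7629e-04 M. pH = -log(1.7629e-04) = 3.75.

pH = 3.75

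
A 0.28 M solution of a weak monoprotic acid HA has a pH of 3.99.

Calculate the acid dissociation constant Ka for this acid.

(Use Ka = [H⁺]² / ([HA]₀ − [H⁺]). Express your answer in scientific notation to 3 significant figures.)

[H⁺] = 10^(−pH) = 10^(−3.99) = 1.023e-04 M. For HA ⇌ H⁺ + A⁻, Ka = [H⁺][A⁻]/[HA] = [H⁺]² / ([HA]₀ − [H⁺]) = (1.023e-04)² / (0.28 − 1.023e-04) = 3.74e-08.

K_a = 3.74e-08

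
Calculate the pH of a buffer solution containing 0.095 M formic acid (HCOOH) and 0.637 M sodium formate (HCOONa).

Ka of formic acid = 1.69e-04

pKa = -log(1.69e-04) = 3.77. pH = pKa + log([A⁻]/[HA]) = 3.77 + log(0.637/0.095)

pH = 4.60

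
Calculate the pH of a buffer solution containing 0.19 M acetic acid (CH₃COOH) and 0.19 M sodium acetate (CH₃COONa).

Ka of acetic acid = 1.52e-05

pKa = -log(1.52e-05) = 4.82. pH = pKa + log([A⁻]/[HA]) = 4.82 + log(0.19/0.19)

pH = 4.82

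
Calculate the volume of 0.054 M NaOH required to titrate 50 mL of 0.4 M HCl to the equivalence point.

At equivalence: moles acid = moles base. moles HCl = 0.4 × 50/1000 = 0.02 mol. V_base = moles / 0.054 × 1000 = 370.4 mL.

V_{base} = 370.4 mL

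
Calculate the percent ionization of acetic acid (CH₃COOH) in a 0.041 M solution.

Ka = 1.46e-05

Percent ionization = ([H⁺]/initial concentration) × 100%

Using Ka equilibrium: x² + Ka×x - Ka×C = 0. Solving: [H⁺] = 7.6643e-04. Percent = (7.6643e-04/0.041) × 100

Percent ionization = 1.87%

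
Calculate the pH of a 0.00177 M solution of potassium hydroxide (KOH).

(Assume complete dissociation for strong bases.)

[OH⁻] = 0.00177 M for strong base. pOH = -log[OH⁻] = 2.75, pH = 14 - pOH

pH = 11.25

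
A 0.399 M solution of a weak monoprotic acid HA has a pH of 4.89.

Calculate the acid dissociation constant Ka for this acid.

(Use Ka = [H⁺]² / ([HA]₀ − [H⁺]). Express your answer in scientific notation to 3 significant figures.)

[H⁺] = 10^(−pH) = 10^(−4.89) = 1.288e-05 M. For HA ⇌ H⁺ + A⁻, Ka = [H⁺][A⁻]/[HA] = [H⁺]² / ([HA]₀ − [H⁺]) = (1.288e-05)² / (0.399 − 1.288e-05) = 4.16e-10.

K_a = 4.16e-10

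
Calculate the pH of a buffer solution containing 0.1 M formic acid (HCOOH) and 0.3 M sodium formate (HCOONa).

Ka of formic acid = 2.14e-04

pKa = -log(2.14e-04) = 3.67. pH = pKa + log([A⁻]/[HA]) = 3.67 + log(0.3/0.1)

pH = 4.15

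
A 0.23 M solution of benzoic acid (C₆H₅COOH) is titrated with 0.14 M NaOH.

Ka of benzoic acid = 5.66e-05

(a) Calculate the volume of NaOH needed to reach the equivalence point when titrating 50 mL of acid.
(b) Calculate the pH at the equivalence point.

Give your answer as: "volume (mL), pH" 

moles acid = 0.23 × 50/1000 = 0.0115 mol; V_base = moles/0.14 × 1000 = 82.1 mL. At equivalence only the conjugate base is present: [A⁻] = 0.0115/0.132 = 8.7027e-02 M. Kb = Kw/Ka = 1.77e-10; [OH⁻] = √(Kb × [A⁻]) = 3.9212e-06; pOH = 5.41; pH = 14 - pOH = 8.59.

V = 82.1 mL, pH = 8.59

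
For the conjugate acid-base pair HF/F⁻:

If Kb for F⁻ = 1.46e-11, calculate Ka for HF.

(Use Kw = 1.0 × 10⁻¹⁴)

For a conjugate pair Ka × Kb = Kw, so Ka = Kw/Kb = 1.0 × 10⁻¹⁴ / 1.46e-11 = 6.85e-04.

K_a = 6.85e-04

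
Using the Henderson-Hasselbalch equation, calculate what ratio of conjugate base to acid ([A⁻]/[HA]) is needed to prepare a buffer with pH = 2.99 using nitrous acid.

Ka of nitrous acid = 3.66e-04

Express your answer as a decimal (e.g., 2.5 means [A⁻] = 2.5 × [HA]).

pKa = -log(3.66e-04) = 3.4365. pH = pKa + log([A⁻]/[HA]), so log([A⁻]/[HA]) = pH − pKa = 2.99 − 3.4365 = -0.4465. [A⁻]/[HA] = 10^(-0.4465) = 0.358

[A⁻]/[HA] = 0.358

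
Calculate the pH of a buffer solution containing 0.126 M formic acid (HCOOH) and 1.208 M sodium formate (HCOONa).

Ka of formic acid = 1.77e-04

pKa = -log(1.77e-04) = 3.75. pH = pKa + log([A⁻]/[HA]) = 3.75 + log(1.208/0.126)

pH = 4.73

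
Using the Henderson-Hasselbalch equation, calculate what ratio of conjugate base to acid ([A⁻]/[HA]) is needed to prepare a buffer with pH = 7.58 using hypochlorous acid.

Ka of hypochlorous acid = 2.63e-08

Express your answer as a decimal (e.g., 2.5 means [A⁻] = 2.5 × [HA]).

pKa = -log(2.63e-08) = 7.5800. pH = pKa + log([A⁻]/[HA]), so log([A⁻]/[HA]) = pH − pKa = 7.58 − 7.5800 = -0.0000. [A⁻]/[HA] = 10^(-0.0000) = 1.00

[A⁻]/[HA] = 1.00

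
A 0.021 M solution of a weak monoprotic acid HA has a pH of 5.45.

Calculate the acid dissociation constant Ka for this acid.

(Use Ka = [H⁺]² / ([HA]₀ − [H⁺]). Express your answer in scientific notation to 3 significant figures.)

[H⁺] = 10^(−pH) = 10^(−5.45) = 3.548e-06 M. For HA ⇌ H⁺ + A⁻, Ka = [H⁺][A⁻]/[HA] = [H⁺]² / ([HA]₀ − [H⁺]) = (3.548e-06)² / (0.021 − 3.548e-06) = 6.00e-10.

K_a = 6.00e-10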